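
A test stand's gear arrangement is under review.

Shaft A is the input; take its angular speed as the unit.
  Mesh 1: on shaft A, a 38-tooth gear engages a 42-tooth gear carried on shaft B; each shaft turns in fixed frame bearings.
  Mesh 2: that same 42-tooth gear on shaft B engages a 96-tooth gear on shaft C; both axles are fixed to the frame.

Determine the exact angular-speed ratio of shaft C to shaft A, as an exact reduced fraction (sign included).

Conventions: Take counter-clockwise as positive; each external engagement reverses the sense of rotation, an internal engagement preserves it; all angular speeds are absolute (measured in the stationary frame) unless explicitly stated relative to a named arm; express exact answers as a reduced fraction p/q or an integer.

19/48

class = fixed-axis compound train [2 meshes; 2 ratios multiply, 2 sense flips]
mesh 1 [38T→42T]: running ratio 19/21, sense −
mesh 2 [42T→96T]: running ratio 19/48, sense +
ω_out/ω_in = 19/48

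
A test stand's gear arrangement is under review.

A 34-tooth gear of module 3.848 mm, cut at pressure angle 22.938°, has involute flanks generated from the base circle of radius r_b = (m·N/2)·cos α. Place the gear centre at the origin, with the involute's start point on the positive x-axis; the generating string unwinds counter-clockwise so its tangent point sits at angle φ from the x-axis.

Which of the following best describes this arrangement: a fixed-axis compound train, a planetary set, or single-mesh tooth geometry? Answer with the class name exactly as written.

single-mesh tooth geometry

topology: single-mesh involute geometry — m = 3.848, N = 34
classification: single-mesh tooth geometry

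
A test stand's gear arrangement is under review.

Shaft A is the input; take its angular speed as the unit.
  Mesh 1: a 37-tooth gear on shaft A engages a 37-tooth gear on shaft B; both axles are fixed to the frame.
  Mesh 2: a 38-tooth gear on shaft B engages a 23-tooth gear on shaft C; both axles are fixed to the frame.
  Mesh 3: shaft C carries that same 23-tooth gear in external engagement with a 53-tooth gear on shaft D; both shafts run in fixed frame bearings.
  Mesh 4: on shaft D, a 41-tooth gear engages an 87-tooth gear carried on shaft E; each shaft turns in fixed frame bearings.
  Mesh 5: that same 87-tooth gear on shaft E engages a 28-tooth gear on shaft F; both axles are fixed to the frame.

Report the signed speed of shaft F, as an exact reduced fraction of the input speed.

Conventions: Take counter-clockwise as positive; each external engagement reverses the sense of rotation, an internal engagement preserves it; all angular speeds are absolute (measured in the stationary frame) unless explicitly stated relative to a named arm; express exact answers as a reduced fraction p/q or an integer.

5-mesh fixed-axis compound train (all bearings frame-fixed)
mesh 1 [37T→37T]: |ω|/ω_in = 1×37/37 = 1, sense flips to −
mesh 2 [38T→23T]: |ω|/ω_in = 1×38/23 = 38/23, sense flips to +
mesh 3 [23T→53T]: |ω|/ω_in = (38/23)×23/53 = 38/53, sense flips to −
mesh 4 [41T→87T]: |ω|/ω_in = (38/53)×41/87 = 1558/4611, sense flips to +
mesh 5 [87T→28T]: |ω|/ω_in = (1558/4611)×87/28 = 779/742, sense flips to −
signed output speed (× input speed) = -779/742

-779/742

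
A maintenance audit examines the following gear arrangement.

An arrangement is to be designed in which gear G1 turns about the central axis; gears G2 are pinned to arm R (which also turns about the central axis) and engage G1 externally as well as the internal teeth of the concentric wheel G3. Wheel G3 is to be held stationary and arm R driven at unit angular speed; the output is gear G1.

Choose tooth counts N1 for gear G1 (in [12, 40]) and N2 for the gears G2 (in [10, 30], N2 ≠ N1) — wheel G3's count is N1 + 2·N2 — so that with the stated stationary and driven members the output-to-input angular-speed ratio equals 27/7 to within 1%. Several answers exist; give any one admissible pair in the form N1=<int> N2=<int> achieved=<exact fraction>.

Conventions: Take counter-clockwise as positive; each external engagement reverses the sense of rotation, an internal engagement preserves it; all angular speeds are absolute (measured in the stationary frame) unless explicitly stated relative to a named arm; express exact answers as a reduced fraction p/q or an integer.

topology: planetary set — design target 27/7, arm = carrier (Willis)
Willis with ω_ring = 0: ω_sun/ω_arm = (N1+N3)/N1; set equal to 27/7  ⇒  N3/N1 = 27/7 − 1 = 20/7
N3 = N1 + 2·N2  ⇒  N2/N1 = (N3/N1 − 1)/2 = (20/7 − 1)/2 = 13/14
smallest multiple with N1 ≥ 12 and N2 ≥ 10: k = 1  ⇒  N1 = 1·14 = 14, N2 = 1·13 = 13 (N1 ≤ 40, N2 ≤ 30, N2 ≠ N1 ✓), N3 = 14 + 2·13 = 40
check: (N1+N3)/N1 with N1 = 14, N3 = 40 gives 27/7; |achieved − target| = 0 ≤ 27/700 ✓

N1=14 N2=13 achieved=27/7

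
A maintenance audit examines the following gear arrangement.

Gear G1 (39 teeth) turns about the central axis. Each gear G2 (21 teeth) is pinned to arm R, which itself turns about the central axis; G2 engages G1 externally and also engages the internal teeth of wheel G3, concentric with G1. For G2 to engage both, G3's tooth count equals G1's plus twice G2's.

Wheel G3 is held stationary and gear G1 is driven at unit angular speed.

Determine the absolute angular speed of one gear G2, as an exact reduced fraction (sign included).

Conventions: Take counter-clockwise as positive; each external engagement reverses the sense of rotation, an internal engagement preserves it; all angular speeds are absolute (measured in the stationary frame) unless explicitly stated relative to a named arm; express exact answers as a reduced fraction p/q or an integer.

-13/14

class = planetary set [G3 = 39+2·21 = 81; Willis about the carrier]
ring teeth: 39 + 2·21 = 81
39(ω_sun−ω_arm) = −81(ω_ring−ω_arm),  ω_ring = 0, ω_sun = 1
39(1−ω_arm) = −81(0−ω_arm)  ⇒  120·ω_arm = 39  ⇒  ω_arm = 13/40
sun–planet mesh: 39·(1−13/40) = −21·(ω_p−ω_arm)  ⇒  ω_p−ω_arm = -351/280
ω_p = 13/40 − 351/280 = -13/14
exact speed ratio = -13/14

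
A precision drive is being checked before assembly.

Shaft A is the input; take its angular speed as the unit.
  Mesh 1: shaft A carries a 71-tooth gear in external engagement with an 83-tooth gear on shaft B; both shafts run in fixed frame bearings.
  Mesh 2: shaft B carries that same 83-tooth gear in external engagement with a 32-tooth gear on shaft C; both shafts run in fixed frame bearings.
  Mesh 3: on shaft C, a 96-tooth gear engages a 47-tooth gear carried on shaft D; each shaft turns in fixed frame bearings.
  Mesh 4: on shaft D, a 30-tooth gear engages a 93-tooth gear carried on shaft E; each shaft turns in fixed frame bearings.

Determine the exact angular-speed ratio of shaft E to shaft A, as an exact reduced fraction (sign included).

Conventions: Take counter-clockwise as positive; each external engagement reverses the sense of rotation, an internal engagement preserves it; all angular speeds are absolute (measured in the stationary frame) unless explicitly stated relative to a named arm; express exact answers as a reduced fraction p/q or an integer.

2130/1457

class = fixed-axis compound train [4 meshes; 4 ratios multiply, 4 sense flips]
mesh 1 [71T→83T]: running ratio 71/83, sense −
mesh 2 [83T→32T]: running ratio 71/32, sense +
mesh 3 [96T→47T]: running ratio 213/47, sense −
mesh 4 [30T→93T]: running ratio 2130/1457, sense +
ω_out/ω_in = 2130/1457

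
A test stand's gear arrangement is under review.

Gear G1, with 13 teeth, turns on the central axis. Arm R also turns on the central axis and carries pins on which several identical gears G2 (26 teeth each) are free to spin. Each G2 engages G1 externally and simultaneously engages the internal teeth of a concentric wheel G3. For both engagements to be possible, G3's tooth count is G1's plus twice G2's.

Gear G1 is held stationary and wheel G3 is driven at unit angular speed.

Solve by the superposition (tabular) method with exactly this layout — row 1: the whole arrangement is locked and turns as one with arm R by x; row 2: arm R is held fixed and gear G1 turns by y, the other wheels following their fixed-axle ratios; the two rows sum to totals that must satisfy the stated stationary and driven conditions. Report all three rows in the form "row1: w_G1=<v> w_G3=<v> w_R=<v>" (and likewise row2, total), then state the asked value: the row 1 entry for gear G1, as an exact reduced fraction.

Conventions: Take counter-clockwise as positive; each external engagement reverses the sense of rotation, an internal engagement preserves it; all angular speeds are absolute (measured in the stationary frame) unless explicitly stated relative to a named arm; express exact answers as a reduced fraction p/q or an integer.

row1: w_G1=5/6 w_G3=5/6 w_R=5/6
row2: w_G1=-5/6 w_G3=1/6 w_R=0
total: w_G1=0 w_G3=1 w_R=5/6
asked value: 5/6

topology: planetary set — G1 13T / G2 26T / G3 65T, arm = carrier (Willis)
row 1 — lock + rotate with arm: ω_sun = ω_ring = ω_arm = x
row 2 (arm held, sun turns y): ω_ring = −(13/65)·y, ω_arm = 0
boundary: total ω_sun = x + y = 0 and total ω_ring = x − (13/65)·y = 1  ⇒  y = -5/6, x = 5/6
row 2 ring = −(13/65)·(-5/6) = 1/6
totals (row 1 + row 2): sun 5/6 + (-5/6) = 0, ring 5/6 + 1/6 = 1, arm 5/6 + 0 = 5/6
asked cell (row1, sun) = 5/6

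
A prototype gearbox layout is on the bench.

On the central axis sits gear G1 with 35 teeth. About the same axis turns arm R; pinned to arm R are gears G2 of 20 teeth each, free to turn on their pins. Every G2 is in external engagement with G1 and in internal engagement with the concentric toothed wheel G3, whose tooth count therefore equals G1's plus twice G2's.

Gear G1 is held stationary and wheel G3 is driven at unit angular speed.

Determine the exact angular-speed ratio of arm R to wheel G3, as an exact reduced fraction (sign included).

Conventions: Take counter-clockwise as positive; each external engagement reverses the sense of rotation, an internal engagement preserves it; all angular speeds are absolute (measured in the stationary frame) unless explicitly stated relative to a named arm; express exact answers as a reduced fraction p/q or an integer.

recognized (axles ride arm R): planetary set, 35/20/75 teeth
ring teeth: 35 + 2·20 = 75
35(ω_sun−ω_arm) = −75(ω_ring−ω_arm),  ω_sun = 0, ω_ring = 1
35(0−ω_arm) = −75(1−ω_arm)  ⇒  110·ω_arm = 75  ⇒  ω_arm = 15/22
ω_out/ω_in = 15/22

15/22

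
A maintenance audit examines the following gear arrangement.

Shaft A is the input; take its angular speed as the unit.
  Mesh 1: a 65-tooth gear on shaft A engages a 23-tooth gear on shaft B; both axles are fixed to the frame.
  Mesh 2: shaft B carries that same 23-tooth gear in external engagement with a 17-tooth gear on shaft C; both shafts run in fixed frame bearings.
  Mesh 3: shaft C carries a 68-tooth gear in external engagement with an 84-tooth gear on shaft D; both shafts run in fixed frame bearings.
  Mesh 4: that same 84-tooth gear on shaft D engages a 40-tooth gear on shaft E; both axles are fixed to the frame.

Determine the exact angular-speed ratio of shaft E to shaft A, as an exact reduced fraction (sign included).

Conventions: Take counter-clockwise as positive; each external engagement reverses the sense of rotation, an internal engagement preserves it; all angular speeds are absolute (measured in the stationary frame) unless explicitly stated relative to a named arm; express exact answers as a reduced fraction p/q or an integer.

13/2

class = fixed-axis compound train [4 meshes; 4 ratios multiply, 4 sense flips]
mesh 1 [65T→23T]: running ratio 65/23, sense −
mesh 2 [23T→17T]: running ratio 65/17, sense +
mesh 3 [68T→84T]: running ratio 65/21, sense −
mesh 4 [84T→40T]: running ratio 13/2, sense +
ω_out/ω_in = 13/2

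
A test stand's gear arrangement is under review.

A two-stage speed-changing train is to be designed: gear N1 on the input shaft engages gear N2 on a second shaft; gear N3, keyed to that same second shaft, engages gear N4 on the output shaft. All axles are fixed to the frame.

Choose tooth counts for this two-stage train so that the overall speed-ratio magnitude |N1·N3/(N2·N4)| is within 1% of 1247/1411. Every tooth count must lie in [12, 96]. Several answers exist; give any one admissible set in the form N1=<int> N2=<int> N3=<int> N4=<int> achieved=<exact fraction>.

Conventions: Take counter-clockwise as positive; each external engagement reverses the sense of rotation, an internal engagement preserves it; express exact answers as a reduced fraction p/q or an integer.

N1=29 N2=17 N3=43 N4=83 achieved=1247/1411

topology: fixed-axis compound train — 2 stages, target 1247/1411
target = 1247/1411 in lowest terms: an exact hit needs N1·N3 = k·1247 and N2·N4 = k·1411 for one integer k, every count in [12, 96]; additionally prefer no 1:1 stage (N1 ≠ N2, N3 ≠ N4)
k = 1: N1·N3 = 1247 = 29·43, N2·N4 = 1411 = 17·83
achieved = 29·43/(17·83) = 1247/1411; |achieved − target| = 0 ≤ 1247/141100 ✓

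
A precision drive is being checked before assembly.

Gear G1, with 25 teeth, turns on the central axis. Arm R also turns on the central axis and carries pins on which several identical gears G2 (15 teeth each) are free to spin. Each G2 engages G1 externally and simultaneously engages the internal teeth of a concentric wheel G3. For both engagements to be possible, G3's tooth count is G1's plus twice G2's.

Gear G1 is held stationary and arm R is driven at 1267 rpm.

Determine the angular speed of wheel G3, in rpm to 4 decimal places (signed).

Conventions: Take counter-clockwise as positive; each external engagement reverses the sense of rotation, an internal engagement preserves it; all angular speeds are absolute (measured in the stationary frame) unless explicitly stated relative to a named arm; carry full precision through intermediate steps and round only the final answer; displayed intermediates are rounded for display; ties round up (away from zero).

+1842.9091 rpm

topology: planetary set — G1 25T / G2 15T / G3 55T, arm = carrier (Willis)
normalise by the input: solve with ω_arm = 1, then scale by 1267 rpm
ring teeth: 25 + 2·15 = 55
25(ω_sun−ω_arm) = −55(ω_ring−ω_arm),  ω_sun = 0, ω_arm = 1
ω_ring = 1 − (25/55)(0−1) = 16/11
scale: ω_ring = 16/11 × 1267 rpm = +1842.9091 rpm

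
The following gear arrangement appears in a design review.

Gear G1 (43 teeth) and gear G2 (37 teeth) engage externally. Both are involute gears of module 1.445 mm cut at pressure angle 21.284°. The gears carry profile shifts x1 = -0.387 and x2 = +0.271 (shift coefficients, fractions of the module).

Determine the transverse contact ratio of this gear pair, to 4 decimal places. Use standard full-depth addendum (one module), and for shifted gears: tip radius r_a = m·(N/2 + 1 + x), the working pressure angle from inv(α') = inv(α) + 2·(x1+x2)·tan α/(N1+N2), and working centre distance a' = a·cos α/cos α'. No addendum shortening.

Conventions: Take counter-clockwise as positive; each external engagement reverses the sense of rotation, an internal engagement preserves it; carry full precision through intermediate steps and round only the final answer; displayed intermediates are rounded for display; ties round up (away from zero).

1.6568

recognized (one external pair, fixed centres): single-mesh tooth geometry, m = 1.445, N1 = 43, N2 = 37
base radii: r_b1 = 28.948468, r_b2 = 24.909146
tip radii: r_a1 = 31.953285, r_a2 = 28.569095
inv(α') = inv(21.284°) + 2·(-0.387+0.271)·tan α/(43+37) = 0.01695643  ⇒  α' = 20.84775°
a' = a·cos α / cos α' = 57.8000·cos 21.284°/cos 20.84775° = 57.630731
action lengths: √(r_a1²−r_b1²) = 13.527699, √(r_a2²−r_b2²) = 13.990268
base pitch p_b = π·m·cos α = 4.229967
CR = (13.527699 + 13.990268 − 57.630731·sin 20.84775°)/4.229967 = 1.656752
contact ratio ≈ 1.6568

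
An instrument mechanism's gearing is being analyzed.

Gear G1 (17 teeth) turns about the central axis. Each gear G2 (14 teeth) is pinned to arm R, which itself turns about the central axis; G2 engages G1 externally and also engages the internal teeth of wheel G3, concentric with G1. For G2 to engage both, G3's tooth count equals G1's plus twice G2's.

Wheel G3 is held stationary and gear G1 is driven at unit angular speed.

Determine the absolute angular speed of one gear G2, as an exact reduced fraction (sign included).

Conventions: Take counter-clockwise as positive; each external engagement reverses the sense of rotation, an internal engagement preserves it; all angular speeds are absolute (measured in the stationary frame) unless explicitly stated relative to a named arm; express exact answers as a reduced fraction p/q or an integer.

-17/28

recognized (axles ride arm R): planetary set, 17/14/45 teeth
ring teeth: 17 + 2·14 = 45
17(ω_sun−ω_arm) = −45(ω_ring−ω_arm),  ω_ring = 0, ω_sun = 1
17(1−ω_arm) = −45(0−ω_arm)  ⇒  62·ω_arm = 17  ⇒  ω_arm = 17/62
sun–planet mesh: 17·(1−17/62) = −14·(ω_p−ω_arm)  ⇒  ω_p−ω_arm = -765/868
ω_p = 17/62 − 765/868 = -17/28
exact speed ratio = -17/28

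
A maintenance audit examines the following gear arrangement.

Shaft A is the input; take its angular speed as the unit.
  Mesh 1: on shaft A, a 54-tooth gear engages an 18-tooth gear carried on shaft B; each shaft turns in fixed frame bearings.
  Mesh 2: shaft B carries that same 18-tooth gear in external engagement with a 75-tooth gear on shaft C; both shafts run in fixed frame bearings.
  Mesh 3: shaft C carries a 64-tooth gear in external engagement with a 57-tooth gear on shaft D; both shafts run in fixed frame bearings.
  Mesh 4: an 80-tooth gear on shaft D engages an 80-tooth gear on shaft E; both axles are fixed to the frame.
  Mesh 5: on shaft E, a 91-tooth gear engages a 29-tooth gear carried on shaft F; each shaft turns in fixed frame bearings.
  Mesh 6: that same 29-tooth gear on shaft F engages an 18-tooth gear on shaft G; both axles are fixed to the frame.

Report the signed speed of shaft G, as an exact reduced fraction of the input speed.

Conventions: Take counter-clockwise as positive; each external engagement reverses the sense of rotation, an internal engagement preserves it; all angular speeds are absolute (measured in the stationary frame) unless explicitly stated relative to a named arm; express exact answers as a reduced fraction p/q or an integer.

6-mesh fixed-axis compound train (all bearings frame-fixed)
mesh 1 [54T→18T]: |ω|/ω_in = 1×54/18 = 3, sense flips to −
mesh 2 [18T→75T]: |ω|/ω_in = 3×18/75 = 18/25, sense flips to +
mesh 3 [64T→57T]: |ω|/ω_in = (18/25)×64/57 = 384/475, sense flips to −
mesh 4 [80T→80T]: |ω|/ω_in = (384/475)×80/80 = 384/475, sense flips to +
mesh 5 [91T→29T]: |ω|/ω_in = (384/475)×91/29 = 34944/13775, sense flips to −
mesh 6 [29T→18T]: |ω|/ω_in = (34944/13775)×29/18 = 5824/1425, sense flips to +
signed output speed (× input speed) = 5824/1425

5824/1425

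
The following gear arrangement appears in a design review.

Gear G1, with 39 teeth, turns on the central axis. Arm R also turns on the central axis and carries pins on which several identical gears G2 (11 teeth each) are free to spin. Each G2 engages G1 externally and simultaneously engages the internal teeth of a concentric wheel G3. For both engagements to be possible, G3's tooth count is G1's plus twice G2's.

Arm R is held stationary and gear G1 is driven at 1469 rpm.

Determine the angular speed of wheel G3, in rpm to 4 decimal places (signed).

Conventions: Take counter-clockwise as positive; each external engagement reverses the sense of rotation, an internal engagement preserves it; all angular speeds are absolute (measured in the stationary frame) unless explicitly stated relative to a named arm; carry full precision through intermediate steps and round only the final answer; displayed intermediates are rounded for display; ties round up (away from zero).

-939.1967 rpm

planetary set (39T centre, 11T on arm, 61T internal) — Willis relation
normalise by the input: solve with ω_sun = 1, then scale by 1469 rpm
ring teeth: 39 + 2·11 = 61
39(ω_sun−ω_arm) = −61(ω_ring−ω_arm),  ω_arm = 0, ω_sun = 1
ω_ring = 0 − (39/61)(1−0) = -39/61
scale: ω_ring = -39/61 × 1469 rpm = -939.1967 rpm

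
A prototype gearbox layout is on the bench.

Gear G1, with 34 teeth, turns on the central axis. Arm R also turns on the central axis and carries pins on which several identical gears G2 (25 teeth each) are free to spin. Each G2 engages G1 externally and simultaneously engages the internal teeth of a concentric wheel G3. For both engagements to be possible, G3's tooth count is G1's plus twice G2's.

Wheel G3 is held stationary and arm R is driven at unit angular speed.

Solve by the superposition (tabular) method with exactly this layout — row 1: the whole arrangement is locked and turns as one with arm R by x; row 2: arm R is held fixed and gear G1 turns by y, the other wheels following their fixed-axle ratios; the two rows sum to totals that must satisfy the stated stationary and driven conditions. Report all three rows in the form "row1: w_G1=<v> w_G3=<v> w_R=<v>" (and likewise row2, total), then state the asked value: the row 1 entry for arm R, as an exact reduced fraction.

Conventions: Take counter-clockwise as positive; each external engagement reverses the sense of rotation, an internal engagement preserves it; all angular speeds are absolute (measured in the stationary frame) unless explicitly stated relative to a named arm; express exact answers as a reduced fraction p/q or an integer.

planetary set (34T centre, 25T on arm, 84T internal) — Willis relation
row 1 (train locked, turned with arm): all members turn x
row 2: sun turns y, ring = −(34/84)·y, arm 0
boundary: total ω_ring = x − (34/84)·y = 0 and total ω_arm = x = 1  ⇒  y = 42/17, x = 1
row 2 ring = −(34/84)·42/17 = -1
totals (row 1 + row 2): sun 1 + 42/17 = 59/17, ring 1 + (-1) = 0, arm 1 + 0 = 1
asked cell (row1, arm) = 1

row1: w_G1=1 w_G3=1 w_R=1
row2: w_G1=42/17 w_G3=-1 w_R=0
total: w_G1=59/17 w_G3=0 w_R=1
asked value: 1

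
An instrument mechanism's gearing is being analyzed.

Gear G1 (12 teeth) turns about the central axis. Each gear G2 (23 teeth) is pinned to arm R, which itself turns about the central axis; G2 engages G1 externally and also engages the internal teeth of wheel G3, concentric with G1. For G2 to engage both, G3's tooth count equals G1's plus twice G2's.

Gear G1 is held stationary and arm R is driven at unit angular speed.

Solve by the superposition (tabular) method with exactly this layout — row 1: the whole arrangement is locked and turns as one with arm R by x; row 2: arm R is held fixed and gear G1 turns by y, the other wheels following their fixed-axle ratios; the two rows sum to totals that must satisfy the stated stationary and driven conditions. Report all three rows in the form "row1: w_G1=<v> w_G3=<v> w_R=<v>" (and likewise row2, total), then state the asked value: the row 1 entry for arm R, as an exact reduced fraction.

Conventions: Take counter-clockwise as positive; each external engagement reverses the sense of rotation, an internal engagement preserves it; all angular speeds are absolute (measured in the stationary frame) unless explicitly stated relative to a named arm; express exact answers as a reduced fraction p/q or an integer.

topology: planetary set — G1 12T / G2 23T / G3 58T, arm = carrier (Willis)
row 1 (train locked, turned with arm): all members turn x
superposition row 2 [arm held]: sun y, ring −(12/58)·y, arm 0
boundary: total ω_sun = x + y = 0 and total ω_arm = x = 1  ⇒  y = -1, x = 1
row 2 ring = −(12/58)·(-1) = 6/29
totals (row 1 + row 2): sun 1 + (-1) = 0, ring 1 + 6/29 = 35/29, arm 1 + 0 = 1
asked cell (row1, arm) = 1

row1: w_G1=1 w_G3=1 w_R=1
row2: w_G1=-1 w_G3=6/29 w_R=0
total: w_G1=0 w_G3=35/29 w_R=1
asked value: 1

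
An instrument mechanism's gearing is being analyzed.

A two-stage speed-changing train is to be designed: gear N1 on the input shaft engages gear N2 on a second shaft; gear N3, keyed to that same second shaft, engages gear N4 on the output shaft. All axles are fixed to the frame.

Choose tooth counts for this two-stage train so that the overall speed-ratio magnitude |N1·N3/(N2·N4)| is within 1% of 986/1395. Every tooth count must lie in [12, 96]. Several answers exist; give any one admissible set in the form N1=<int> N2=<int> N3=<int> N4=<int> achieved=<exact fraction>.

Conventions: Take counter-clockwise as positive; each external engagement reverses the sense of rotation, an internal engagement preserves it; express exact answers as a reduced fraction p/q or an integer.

design class (target 986/1395): fixed-axis compound train
target = 986/1395 in lowest terms: an exact hit needs N1·N3 = k·986 and N2·N4 = k·1395 for one integer k, every count in [12, 96]; additionally prefer no 1:1 stage (N1 ≠ N2, N3 ≠ N4)
k = 1: N1·N3 = 986 = 17·58, N2·N4 = 1395 = 15·93
achieved = 17·58/(15·93) = 986/1395; |achieved − target| = 0 ≤ 493/69750 ✓

N1=17 N2=15 N3=58 N4=93 achieved=986/1395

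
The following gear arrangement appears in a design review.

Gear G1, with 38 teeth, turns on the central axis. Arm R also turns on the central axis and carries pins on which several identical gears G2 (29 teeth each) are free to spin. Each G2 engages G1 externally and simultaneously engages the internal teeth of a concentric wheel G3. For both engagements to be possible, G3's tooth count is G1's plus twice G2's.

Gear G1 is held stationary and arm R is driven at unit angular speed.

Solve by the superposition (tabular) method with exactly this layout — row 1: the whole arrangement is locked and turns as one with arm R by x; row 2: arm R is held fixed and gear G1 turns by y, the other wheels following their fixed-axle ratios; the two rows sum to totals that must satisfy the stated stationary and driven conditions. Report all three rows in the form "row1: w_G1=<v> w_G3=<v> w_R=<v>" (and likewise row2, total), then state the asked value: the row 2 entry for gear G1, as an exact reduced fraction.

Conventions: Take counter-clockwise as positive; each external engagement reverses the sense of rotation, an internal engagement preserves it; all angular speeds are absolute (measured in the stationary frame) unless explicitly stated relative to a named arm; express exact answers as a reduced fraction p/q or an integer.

topology: planetary set — G1 38T / G2 29T / G3 96T, arm = carrier (Willis)
superposition row 1 [locked train]: every member turns x
row 2 — arm fixed, fixed-axis ratios: sun y, ring −(38/96)·y, arm 0
boundary: total ω_sun = x + y = 0 and total ω_arm = x = 1  ⇒  y = -1, x = 1
row 2 ring = −(38/96)·(-1) = 19/48
totals (row 1 + row 2): sun 1 + (-1) = 0, ring 1 + 19/48 = 67/48, arm 1 + 0 = 1
asked cell (row2, sun) = -1

row1: w_G1=1 w_G3=1 w_R=1
row2: w_G1=-1 w_G3=19/48 w_R=0
total: w_G1=0 w_G3=67/48 w_R=1
asked value: -1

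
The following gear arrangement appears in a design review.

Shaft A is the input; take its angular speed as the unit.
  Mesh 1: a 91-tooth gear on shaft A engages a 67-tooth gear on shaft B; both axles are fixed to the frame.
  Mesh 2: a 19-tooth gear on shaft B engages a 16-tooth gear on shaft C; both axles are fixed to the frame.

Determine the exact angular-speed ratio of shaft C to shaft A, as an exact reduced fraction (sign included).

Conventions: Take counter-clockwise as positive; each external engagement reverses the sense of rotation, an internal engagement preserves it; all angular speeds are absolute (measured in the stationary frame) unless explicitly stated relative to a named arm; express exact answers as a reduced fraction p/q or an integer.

1729/1072

class = fixed-axis compound train [2 meshes; 2 ratios multiply, 2 sense flips]
mesh 1 [91T→67T]: running ratio 91/67, sense −
mesh 2 [19T→16T]: running ratio 1729/1072, sense +
ω_out/ω_in = 1729/1072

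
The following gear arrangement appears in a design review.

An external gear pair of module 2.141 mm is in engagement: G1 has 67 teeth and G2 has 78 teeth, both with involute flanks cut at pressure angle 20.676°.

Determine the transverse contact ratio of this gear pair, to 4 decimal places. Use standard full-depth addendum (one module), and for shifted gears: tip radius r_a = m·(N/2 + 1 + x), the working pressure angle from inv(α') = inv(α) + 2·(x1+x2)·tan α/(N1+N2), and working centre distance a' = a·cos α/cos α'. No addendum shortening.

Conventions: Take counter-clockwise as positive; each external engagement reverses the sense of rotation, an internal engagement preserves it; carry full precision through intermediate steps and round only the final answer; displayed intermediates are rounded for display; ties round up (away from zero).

1.7726

recognized (one external pair, fixed centres): single-mesh tooth geometry, m = 2.141, N1 = 67, N2 = 78
base radii: r_b1 = 67.103934, r_b2 = 78.120997
tip radii: r_a1 = 73.864500, r_a2 = 85.640000
no profile shift: α' = α, a' = a
action lengths: √(r_a1²−r_b1²) = 30.871126, √(r_a2²−r_b2²) = 35.090161
base pitch p_b = π·m·cos α = 6.292932
CR = (30.871126 + 35.090161 − 155.222500·sin 20.67600°)/6.292932 = 1.772602
contact ratio ≈ 1.7726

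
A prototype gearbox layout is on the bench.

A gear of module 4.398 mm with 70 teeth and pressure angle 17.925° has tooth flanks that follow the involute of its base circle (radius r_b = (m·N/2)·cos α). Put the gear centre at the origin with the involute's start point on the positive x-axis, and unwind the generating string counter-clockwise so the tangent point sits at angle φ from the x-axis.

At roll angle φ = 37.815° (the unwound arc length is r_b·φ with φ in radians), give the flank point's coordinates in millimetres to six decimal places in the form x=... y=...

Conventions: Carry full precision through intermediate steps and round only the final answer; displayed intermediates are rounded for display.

x=174.965991 y=13.433220

topology: single-mesh involute geometry — m = 4.398, N = 70
pitch radius r_p = m·N/2 = 4.398·70/2 = 153.930000
base radius r_b = r_p·cos α = 153.930000·cos 17.925° = 146.458269
roll angle φ = 37.815° = 0.65999626 rad
x = r_b·(cos φ + φ·sin φ) = 174.965991
y = r_b·(sin φ − φ·cos φ) = 13.433220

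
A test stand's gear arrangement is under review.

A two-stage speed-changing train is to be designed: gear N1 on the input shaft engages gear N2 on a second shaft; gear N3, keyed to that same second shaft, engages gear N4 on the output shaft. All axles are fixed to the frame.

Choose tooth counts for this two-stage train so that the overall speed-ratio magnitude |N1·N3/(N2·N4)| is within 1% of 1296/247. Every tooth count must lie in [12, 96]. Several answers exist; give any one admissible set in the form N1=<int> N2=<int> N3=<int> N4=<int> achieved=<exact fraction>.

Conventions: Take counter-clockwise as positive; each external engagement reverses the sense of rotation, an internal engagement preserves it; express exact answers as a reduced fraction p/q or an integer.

N1=16 N2=13 N3=81 N4=19 achieved=1296/247

design class (target 1296/247): fixed-axis compound train
target = 1296/247 in lowest terms: an exact hit needs N1·N3 = k·1296 and N2·N4 = k·247 for one integer k, every count in [12, 96]; additionally prefer no 1:1 stage (N1 ≠ N2, N3 ≠ N4)
k = 1: N1·N3 = 1296 = 16·81, N2·N4 = 247 = 13·19
achieved = 16·81/(13·19) = 1296/247; |achieved − target| = 0 ≤ 324/6175 ✓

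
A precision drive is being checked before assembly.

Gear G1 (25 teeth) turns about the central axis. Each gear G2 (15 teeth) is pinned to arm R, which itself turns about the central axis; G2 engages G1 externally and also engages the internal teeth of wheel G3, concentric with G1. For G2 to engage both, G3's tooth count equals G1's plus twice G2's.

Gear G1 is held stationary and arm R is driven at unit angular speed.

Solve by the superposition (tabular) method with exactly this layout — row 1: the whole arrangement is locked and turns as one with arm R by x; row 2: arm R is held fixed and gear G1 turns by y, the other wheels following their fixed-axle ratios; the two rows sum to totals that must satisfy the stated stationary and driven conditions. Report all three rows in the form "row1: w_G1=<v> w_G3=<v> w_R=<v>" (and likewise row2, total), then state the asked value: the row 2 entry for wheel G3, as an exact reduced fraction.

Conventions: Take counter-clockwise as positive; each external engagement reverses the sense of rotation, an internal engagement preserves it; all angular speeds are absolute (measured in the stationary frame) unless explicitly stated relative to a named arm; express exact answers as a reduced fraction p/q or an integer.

row1: w_G1=1 w_G3=1 w_R=1
row2: w_G1=-1 w_G3=5/11 w_R=0
total: w_G1=0 w_G3=16/11 w_R=1
asked value: 5/11

planetary set (25T centre, 15T on arm, 55T internal) — Willis relation
row 1: whole set turns with the arm by x
row 2 — arm fixed, fixed-axis ratios: sun y, ring −(25/55)·y, arm 0
boundary: total ω_sun = x + y = 0 and total ω_arm = x = 1  ⇒  y = -1, x = 1
row 2 ring = −(25/55)·(-1) = 5/11
totals (row 1 + row 2): sun 1 + (-1) = 0, ring 1 + 5/11 = 16/11, arm 1 + 0 = 1
asked cell (row2, ring) = 5/11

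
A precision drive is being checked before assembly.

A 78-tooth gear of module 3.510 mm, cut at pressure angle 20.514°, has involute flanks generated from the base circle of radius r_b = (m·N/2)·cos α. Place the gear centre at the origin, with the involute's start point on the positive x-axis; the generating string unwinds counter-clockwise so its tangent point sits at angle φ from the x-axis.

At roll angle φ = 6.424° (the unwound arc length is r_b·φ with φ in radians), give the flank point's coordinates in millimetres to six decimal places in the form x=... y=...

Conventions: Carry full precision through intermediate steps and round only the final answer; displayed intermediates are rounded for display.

class = single-mesh tooth geometry [base-circle involute, m = 3.510, 78T]
pitch radius r_p = m·N/2 = 3.510·78/2 = 136.890000
base radius r_b = r_p·cos α = 136.890000·cos 20.514° = 128.209338
roll angle φ = 6.424° = 0.11211995 rad
x = r_b·(cos φ + φ·sin φ) = 129.012660
y = r_b·(sin φ − φ·cos φ) = 0.060159

x=129.012660 y=0.060159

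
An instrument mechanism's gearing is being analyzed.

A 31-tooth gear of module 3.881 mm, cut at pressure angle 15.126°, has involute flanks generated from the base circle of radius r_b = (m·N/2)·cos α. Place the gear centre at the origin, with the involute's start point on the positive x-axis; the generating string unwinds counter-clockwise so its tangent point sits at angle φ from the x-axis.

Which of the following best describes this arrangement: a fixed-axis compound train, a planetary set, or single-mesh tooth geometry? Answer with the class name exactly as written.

recognized (one wheel, involute flank): single-mesh tooth geometry, m = 3.881, N = 31
classification: single-mesh tooth geometry

single-mesh tooth geometry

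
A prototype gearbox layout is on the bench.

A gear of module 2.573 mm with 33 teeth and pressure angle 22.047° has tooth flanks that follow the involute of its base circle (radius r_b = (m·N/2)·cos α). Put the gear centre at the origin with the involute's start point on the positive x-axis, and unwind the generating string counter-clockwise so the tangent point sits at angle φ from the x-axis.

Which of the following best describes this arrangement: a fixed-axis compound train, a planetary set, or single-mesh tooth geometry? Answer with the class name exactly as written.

single-mesh tooth geometry

class = single-mesh tooth geometry [base-circle involute, m = 2.573, 33T]
classification: single-mesh tooth geometry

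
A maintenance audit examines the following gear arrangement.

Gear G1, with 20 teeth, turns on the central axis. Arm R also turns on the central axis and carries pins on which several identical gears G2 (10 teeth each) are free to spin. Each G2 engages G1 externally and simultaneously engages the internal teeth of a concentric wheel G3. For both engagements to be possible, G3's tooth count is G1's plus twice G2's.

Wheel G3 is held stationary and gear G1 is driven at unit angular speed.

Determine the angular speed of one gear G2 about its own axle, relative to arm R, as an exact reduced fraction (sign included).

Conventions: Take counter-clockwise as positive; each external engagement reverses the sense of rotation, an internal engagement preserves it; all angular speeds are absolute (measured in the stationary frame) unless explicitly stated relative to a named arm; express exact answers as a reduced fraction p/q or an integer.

-4/3

topology: planetary set — G1 20T / G2 10T / G3 40T, arm = carrier (Willis)
ring teeth: 20 + 2·10 = 40
20(ω_sun−ω_arm) = −40(ω_ring−ω_arm),  ω_ring = 0, ω_sun = 1
20(1−ω_arm) = −40(0−ω_arm)  ⇒  60·ω_arm = 20  ⇒  ω_arm = 1/3
sun–planet mesh: 20·(1−1/3) = −10·(ω_p−ω_arm)  ⇒  ω_p−ω_arm = -4/3
exact speed ratio = -4/3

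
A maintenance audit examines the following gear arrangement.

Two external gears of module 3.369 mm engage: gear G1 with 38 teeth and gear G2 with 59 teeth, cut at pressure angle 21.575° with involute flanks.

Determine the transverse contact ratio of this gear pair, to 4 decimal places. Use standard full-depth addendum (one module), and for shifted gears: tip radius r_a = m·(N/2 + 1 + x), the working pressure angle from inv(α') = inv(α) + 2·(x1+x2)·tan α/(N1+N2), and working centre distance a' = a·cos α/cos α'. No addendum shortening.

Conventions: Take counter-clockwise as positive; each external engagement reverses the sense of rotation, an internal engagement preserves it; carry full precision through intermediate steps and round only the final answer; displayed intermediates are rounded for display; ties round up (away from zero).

topology: single-mesh involute geometry — m = 3.369, 38T/59T pair
base radii: r_b1 = 59.526199, r_b2 = 92.422256
tip radii: r_a1 = 67.380000, r_a2 = 102.754500
no profile shift: α' = α, a' = a
action lengths: √(r_a1²−r_b1²) = 31.570494, √(r_a2²−r_b2²) = 44.906724
base pitch p_b = π·m·cos α = 9.842477
CR = (31.570494 + 44.906724 − 163.396500·sin 21.57500°)/9.842477 = 1.665561
contact ratio ≈ 1.6656

1.6656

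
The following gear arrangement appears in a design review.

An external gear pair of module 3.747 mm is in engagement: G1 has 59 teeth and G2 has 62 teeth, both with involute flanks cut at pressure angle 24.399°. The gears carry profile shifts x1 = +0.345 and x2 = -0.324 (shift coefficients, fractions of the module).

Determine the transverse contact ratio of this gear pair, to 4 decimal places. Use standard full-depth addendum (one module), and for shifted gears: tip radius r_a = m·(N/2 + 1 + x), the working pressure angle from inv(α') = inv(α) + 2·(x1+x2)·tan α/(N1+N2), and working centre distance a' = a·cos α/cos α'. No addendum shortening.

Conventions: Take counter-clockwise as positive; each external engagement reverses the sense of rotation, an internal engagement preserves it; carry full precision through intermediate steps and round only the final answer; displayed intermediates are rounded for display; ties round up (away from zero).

topology: single-mesh involute geometry — m = 3.747, 59T/62T pair
base radii: r_b1 = 100.664581, r_b2 = 105.783119
tip radii: r_a1 = 115.576215, r_a2 = 118.689972
inv(α') = inv(24.399°) + 2·(+0.345-0.324)·tan α/(59+62) = 0.02791364  ⇒  α' = 24.44276°
a' = a·cos α / cos α' = 226.6935·cos 24.399°/cos 24.44276° = 226.772121
action lengths: √(r_a1²−r_b1²) = 56.784712, √(r_a2²−r_b2²) = 53.826026
base pitch p_b = π·m·cos α = 10.720241
CR = (56.784712 + 53.826026 − 226.772121·sin 24.44276°)/10.720241 = 1.564898
contact ratio ≈ 1.5649

1.5649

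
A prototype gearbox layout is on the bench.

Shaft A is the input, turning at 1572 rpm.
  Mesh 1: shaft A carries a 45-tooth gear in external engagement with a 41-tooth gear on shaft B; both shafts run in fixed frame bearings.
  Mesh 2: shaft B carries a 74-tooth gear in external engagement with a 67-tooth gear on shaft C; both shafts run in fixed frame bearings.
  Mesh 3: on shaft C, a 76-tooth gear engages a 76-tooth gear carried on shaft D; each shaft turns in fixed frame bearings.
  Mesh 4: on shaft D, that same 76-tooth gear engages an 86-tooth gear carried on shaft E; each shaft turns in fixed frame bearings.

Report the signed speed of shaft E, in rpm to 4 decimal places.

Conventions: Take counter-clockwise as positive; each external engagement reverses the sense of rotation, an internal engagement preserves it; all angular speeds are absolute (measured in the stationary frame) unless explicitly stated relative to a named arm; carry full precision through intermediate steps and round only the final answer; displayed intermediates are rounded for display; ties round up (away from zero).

+1684.0433 rpm

class = fixed-axis compound train [4 meshes; 4 ratios multiply, 4 sense flips]
mesh 1 [45T→41T]: ω = 1572.0000×45/41 = 1725.3659 rpm, sense flips to −
mesh 2 [74T→67T]: ω = 1725.3659×74/67 = 1905.6280 rpm, sense flips to +
mesh 3 [76T→76T]: ω = 1905.6280×76/76 = 1905.6280 rpm, sense flips to −
mesh 4 [76T→86T]: ω = 1905.6280×76/86 = 1684.0433 rpm, sense flips to +
signed output speed = +1684.0433 rpm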